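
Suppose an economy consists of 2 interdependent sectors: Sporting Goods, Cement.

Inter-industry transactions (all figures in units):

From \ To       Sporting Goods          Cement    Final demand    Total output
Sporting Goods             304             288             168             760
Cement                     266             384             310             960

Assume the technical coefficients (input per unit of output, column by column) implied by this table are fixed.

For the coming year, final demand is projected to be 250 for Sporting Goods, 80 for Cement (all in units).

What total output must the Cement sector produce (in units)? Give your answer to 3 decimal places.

Technical coefficients a_ij = z_ij / X_j:
  a_11 = 304/760 = 0.40, a_21 = 266/760 = 0.35
  a_12 = 288/960 = 0.30, a_22 = 384/960 = 0.40
I − A =
  [   0.60    -0.30]
  [  -0.35     0.60]
det(I−A) = (0.60)(0.60) − (-0.30)(-0.35) = 0.2550
adj(I−A) = [[0.60, 0.30], [0.35, 0.60]]
(I − A)⁻¹ = adj(I−A) / det(I−A) ≈
  [   2.3529     1.1765]
  [   1.3725     2.3529]
x = (I − A)⁻¹ d = adj(I−A)·d / det(I−A), with det(I−A) = 0.2550:
  x_1 = (0.60·250 + 0.30·80) / 0.2550 = 174.00 / 0.2550 ≈ 682.353
  x_2 = (0.35·250 + 0.60·80) / 0.2550 = 135.50 / 0.2550 ≈ 531.373

x_2 = 531.373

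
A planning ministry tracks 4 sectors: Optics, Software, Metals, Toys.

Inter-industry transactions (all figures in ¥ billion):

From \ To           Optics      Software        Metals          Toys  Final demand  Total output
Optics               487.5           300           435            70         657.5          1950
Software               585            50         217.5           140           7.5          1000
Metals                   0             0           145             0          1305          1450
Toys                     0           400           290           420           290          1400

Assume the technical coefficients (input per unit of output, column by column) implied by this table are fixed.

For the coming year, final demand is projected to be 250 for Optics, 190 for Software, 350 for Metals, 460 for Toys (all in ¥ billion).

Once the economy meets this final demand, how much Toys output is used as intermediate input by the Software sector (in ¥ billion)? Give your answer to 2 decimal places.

z_TS = 255.93

Technical coefficients a_ij = z_ij / X_j:
  a_OO = 487.5/1950 = 0.25, a_SO = 585/1950 = 0.30, a_MO = 0/1950 = 0.00, a_TO = 0/1950 = 0.00
  a_OS = 300/1000 = 0.30, a_SS = 50/1000 = 0.05, a_MS = 0/1000 = 0.00, a_TS = 400/1000 = 0.40
  a_OM = 435/1450 = 0.30, a_SM = 217.5/1450 = 0.15, a_MM = 145/1450 = 0.10, a_TM = 290/1450 = 0.20
  a_OT = 70/1400 = 0.05, a_ST = 140/1400 = 0.10, a_MT = 0/1400 = 0.00, a_TT = 420/1400 = 0.30
I − A =
  [   0.75    -0.30    -0.30    -0.05]
  [  -0.30     0.95    -0.15    -0.10]
  [   0.00     0.00     0.90     0.00]
  [   0.00    -0.40    -0.20     0.70]
Compute the cofactors C_ij = (−1)^(i+j)·(3×3 minor ij) of I−A; the adjugate is their transpose:
adj(I−A) = Cᵀ =
  [ 0.56250   0.20700   0.23750   0.06975]
  [ 0.18900   0.47250   0.15975   0.08100]
  [ 0.00000   0.00000   0.39975   0.00000]
  [ 0.10800   0.27000   0.20550   0.56025]
det(I−A) = Σ_j (I−A)_1j·C_1j = (0.75)(0.56250) + (-0.30)(0.18900) + (-0.30)(0.00000) + (-0.05)(0.10800) = 0.359775
(I − A)⁻¹ = adj(I−A) / det(I−A) ≈
  [   1.5635     0.5754     0.6601     0.1939]
  [   0.5253     1.3133     0.4440     0.2251]
  [   0.0000     0.0000     1.1111     0.0000]
  [   0.3002     0.7505     0.5712     1.5572]
First solve x = (I − A)⁻¹ d = adj(I−A)·d / det(I−A); in particular x_S = (0.18900·250 + 0.47250·190 + 0.15975·350 + 0.08100·460) / 0.359775 = 230.1975 / 0.359775 ≈ 639.8374.
Intermediate flow from T to S: z_TS = a_TS · x_S = 0.40 × 230.1975 / 0.359775 = 92.079 / 0.359775 ≈ 255.93.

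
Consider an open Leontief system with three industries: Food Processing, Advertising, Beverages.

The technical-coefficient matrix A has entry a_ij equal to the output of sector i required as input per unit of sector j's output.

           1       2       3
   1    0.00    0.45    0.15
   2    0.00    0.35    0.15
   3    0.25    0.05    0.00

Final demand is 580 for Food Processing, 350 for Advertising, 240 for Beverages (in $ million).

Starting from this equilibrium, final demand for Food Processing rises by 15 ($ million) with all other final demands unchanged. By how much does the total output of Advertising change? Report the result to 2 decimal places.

I − A =
  [   1.00    -0.45    -0.15]
  [   0.00     0.65    -0.15]
  [  -0.25    -0.05     1.00]
Cofactors of I−A, C_ij = (−1)^(i+j)·(minor ij) (rows/columns in the sector order above):
  C_11 = (0.65)(1.00) − (-0.15)(-0.05) = 0.6425
  C_12 = −[(0.00)(1.00) − (-0.15)(-0.25)] = 0.0375
  C_13 = (0.00)(-0.05) − (0.65)(-0.25) = 0.1625
  C_21 = −[(-0.45)(1.00) − (-0.15)(-0.05)] = 0.4575
  C_22 = (1.00)(1.00) − (-0.15)(-0.25) = 0.9625
  C_23 = −[(1.00)(-0.05) − (-0.45)(-0.25)] = 0.1625
  C_31 = (-0.45)(-0.15) − (-0.15)(0.65) = 0.1650
  C_32 = −[(1.00)(-0.15) − (-0.15)(0.00)] = 0.1500
  C_33 = (1.00)(0.65) − (-0.45)(0.00) = 0.6500
det(I−A) = Σ_j (I−A)_1j·C_1j = (1.00)(0.6425) + (-0.45)(0.0375) + (-0.15)(0.1625) = 0.60125
adj(I−A) = Cᵀ =
  [ 0.6425   0.4575   0.1650]
  [ 0.0375   0.9625   0.1500]
  [ 0.1625   0.1625   0.6500]
(I − A)⁻¹ = adj(I−A) / det(I−A) ≈
  [   1.0686     0.7609     0.2744]
  [   0.0624     1.6008     0.2495]
  [   0.2703     0.2703     1.0811]
Δx = (I − A)⁻¹ Δd with Δd having +15 in the Food Processing component and 0 elsewhere.
So Δx_2 = L_21 · (+15), where L_21 = adj(I−A)_21 / det(I−A) = 0.0375 / 0.60125.
Δx_2 = 0.0375 × (+15) / 0.60125 = 0.5625 / 0.60125 ≈ 0.94.

Δx_2 = 0.94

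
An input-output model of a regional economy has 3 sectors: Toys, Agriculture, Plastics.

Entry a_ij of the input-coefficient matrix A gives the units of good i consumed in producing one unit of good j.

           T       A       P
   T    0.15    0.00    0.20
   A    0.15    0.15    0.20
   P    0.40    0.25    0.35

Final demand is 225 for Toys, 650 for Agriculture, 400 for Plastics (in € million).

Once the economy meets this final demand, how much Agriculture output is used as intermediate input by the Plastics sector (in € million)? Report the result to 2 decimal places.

z_AP = 291.25

I − A =
  [   0.85     0.00    -0.20]
  [  -0.15     0.85    -0.20]
  [  -0.40    -0.25     0.65]
Cofactors of I−A, C_ij = (−1)^(i+j)·(minor ij) (rows/columns in the sector order above):
  C_11 = (0.85)(0.65) − (-0.20)(-0.25) = 0.5025
  C_12 = −[(-0.15)(0.65) − (-0.20)(-0.40)] = 0.1775
  C_13 = (-0.15)(-0.25) − (0.85)(-0.40) = 0.3775
  C_21 = −[(0.00)(0.65) − (-0.20)(-0.25)] = 0.0500
  C_22 = (0.85)(0.65) − (-0.20)(-0.40) = 0.4725
  C_23 = −[(0.85)(-0.25) − (0.00)(-0.40)] = 0.2125
  C_31 = (0.00)(-0.20) − (-0.20)(0.85) = 0.1700
  C_32 = −[(0.85)(-0.20) − (-0.20)(-0.15)] = 0.2000
  C_33 = (0.85)(0.85) − (0.00)(-0.15) = 0.7225
det(I−A) = Σ_j (I−A)_1j·C_1j = (0.85)(0.5025) + (0.00)(0.1775) + (-0.20)(0.3775) = 0.351625
adj(I−A) = Cᵀ =
  [ 0.5025   0.0500   0.1700]
  [ 0.1775   0.4725   0.2000]
  [ 0.3775   0.2125   0.7225]
(I − A)⁻¹ = adj(I−A) / det(I−A) ≈
  [   1.4291     0.1422     0.4835]
  [   0.5048     1.3438     0.5688]
  [   1.0736     0.6043     2.0547]
First solve x = (I − A)⁻¹ d = adj(I−A)·d / det(I−A); in particular x_P = (0.3775·225 + 0.2125·650 + 0.7225·400) / 0.351625 = 512.0625 / 0.351625 ≈ 1456.2744.
Intermediate flow from A to P: z_AP = a_AP · x_P = 0.20 × 512.0625 / 0.351625 = 102.4125 / 0.351625 ≈ 291.25.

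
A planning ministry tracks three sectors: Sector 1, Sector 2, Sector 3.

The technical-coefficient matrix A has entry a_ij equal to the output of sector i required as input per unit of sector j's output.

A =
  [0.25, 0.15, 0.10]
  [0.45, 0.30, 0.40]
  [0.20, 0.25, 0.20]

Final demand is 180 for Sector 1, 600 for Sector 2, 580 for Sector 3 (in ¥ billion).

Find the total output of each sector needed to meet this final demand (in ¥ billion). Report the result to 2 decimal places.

x_1 = 966.31, x_2 = 2472.12, x_3 = 1739.11

I − A =
  [   0.75    -0.15    -0.10]
  [  -0.45     0.70    -0.40]
  [  -0.20    -0.25     0.80]
Cofactors of I−A, C_ij = (−1)^(i+j)·(minor ij) (rows/columns in the sector order above):
  C_11 = (0.70)(0.80) − (-0.40)(-0.25) = 0.4600
  C_12 = −[(-0.45)(0.80) − (-0.40)(-0.20)] = 0.4400
  C_13 = (-0.45)(-0.25) − (0.70)(-0.20) = 0.2525
  C_21 = −[(-0.15)(0.80) − (-0.10)(-0.25)] = 0.1450
  C_22 = (0.75)(0.80) − (-0.10)(-0.20) = 0.5800
  C_23 = −[(0.75)(-0.25) − (-0.15)(-0.20)] = 0.2175
  C_31 = (-0.15)(-0.40) − (-0.10)(0.70) = 0.1300
  C_32 = −[(0.75)(-0.40) − (-0.10)(-0.45)] = 0.3450
  C_33 = (0.75)(0.70) − (-0.15)(-0.45) = 0.4575
det(I−A) = Σ_j (I−A)_1j·C_1j = (0.75)(0.4600) + (-0.15)(0.4400) + (-0.10)(0.2525) = 0.25375
adj(I−A) = Cᵀ =
  [ 0.4600   0.1450   0.1300]
  [ 0.4400   0.5800   0.3450]
  [ 0.2525   0.2175   0.4575]
(I − A)⁻¹ = adj(I−A) / det(I−A) ≈
  [   1.8128     0.5714     0.5123]
  [   1.7340     2.2857     1.3596]
  [   0.9951     0.8571     1.8030]
x = (I − A)⁻¹ d = adj(I−A)·d / det(I−A), with det(I−A) = 0.25375:
  x_1 = (0.4600·180 + 0.1450·600 + 0.1300·580) / 0.25375 = 245.20 / 0.25375 ≈ 966.31
  x_2 = (0.4400·180 + 0.5800·600 + 0.3450·580) / 0.25375 = 627.30 / 0.25375 ≈ 2472.12
  x_3 = (0.2525·180 + 0.2175·600 + 0.4575·580) / 0.25375 = 441.30 / 0.25375 ≈ 1739.11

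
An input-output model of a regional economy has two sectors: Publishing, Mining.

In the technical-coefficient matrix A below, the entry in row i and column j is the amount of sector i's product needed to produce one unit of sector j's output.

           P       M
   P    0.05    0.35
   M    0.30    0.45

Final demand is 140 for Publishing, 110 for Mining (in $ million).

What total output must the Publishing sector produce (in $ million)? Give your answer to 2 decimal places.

x_P = 276.65

I − A =
  [   0.95    -0.35]
  [  -0.30     0.55]
det(I−A) = (0.95)(0.55) − (-0.35)(-0.30) = 0.4175
adj(I−A) = [[0.55, 0.35], [0.30, 0.95]]
(I − A)⁻¹ = adj(I−A) / det(I−A) ≈
  [   1.3174     0.8383]
  [   0.7186     2.2754]
x = (I − A)⁻¹ d = adj(I−A)·d / det(I−A), with det(I−A) = 0.4175:
  x_P = (0.55·140 + 0.35·110) / 0.4175 = 115.50 / 0.4175 ≈ 276.65
  x_M = (0.30·140 + 0.95·110) / 0.4175 = 146.50 / 0.4175 ≈ 350.90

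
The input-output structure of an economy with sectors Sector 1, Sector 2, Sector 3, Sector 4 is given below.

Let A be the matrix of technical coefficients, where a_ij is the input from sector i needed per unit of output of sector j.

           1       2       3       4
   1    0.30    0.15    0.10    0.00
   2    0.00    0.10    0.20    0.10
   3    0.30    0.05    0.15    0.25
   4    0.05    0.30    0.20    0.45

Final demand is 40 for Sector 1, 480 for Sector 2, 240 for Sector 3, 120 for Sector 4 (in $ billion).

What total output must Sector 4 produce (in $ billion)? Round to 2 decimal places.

x_4 = 948.63

I − A =
  [   0.70    -0.15    -0.10     0.00]
  [   0.00     0.90    -0.20    -0.10]
  [  -0.30    -0.05     0.85    -0.25]
  [  -0.05    -0.30    -0.20     0.55]
Compute the cofactors C_ij = (−1)^(i+j)·(3×3 minor ij) of I−A; the adjugate is their transpose:
adj(I−A) = Cᵀ =
  [ 0.328750   0.072875   0.066000   0.043250]
  [ 0.045750   0.274500   0.091500   0.091500]
  [ 0.151000   0.098375   0.324750   0.165500]
  [ 0.109750   0.192125   0.174000   0.492500]
det(I−A) = Σ_j (I−A)_1j·C_1j = (0.70)(0.328750) + (-0.15)(0.045750) + (-0.10)(0.151000) + (0.00)(0.109750) = 0.2081625
(I − A)⁻¹ = adj(I−A) / det(I−A) ≈
  [   1.5793     0.3501     0.3171     0.2078]
  [   0.2198     1.3187     0.4396     0.4396]
  [   0.7254     0.4726     1.5601     0.7951]
  [   0.5272     0.9230     0.8359     2.3659]
x = (I − A)⁻¹ d = adj(I−A)·d / det(I−A), with det(I−A) = 0.2081625:
  x_1 = (0.328750·40 + 0.072875·480 + 0.066000·240 + 0.043250·120) / 0.2081625 = 69.16 / 0.2081625 ≈ 332.24
  x_2 = (0.045750·40 + 0.274500·480 + 0.091500·240 + 0.091500·120) / 0.2081625 = 166.53 / 0.2081625 = 800.00
  x_3 = (0.151000·40 + 0.098375·480 + 0.324750·240 + 0.165500·120) / 0.2081625 = 151.06 / 0.2081625 ≈ 725.68
  x_4 = (0.109750·40 + 0.192125·480 + 0.174000·240 + 0.492500·120) / 0.2081625 = 197.47 / 0.2081625 ≈ 948.63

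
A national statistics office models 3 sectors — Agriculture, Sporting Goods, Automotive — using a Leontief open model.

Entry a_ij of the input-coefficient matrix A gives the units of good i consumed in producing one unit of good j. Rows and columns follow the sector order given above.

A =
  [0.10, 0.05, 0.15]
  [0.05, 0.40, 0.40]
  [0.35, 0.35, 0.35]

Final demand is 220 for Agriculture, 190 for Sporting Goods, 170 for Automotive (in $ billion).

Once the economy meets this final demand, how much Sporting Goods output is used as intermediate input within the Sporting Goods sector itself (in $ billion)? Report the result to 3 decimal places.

I − A =
  [   0.90    -0.05    -0.15]
  [  -0.05     0.60    -0.40]
  [  -0.35    -0.35     0.65]
Cofactors of I−A, C_ij = (−1)^(i+j)·(minor ij) (rows/columns in the sector order above):
  C_11 = (0.60)(0.65) − (-0.40)(-0.35) = 0.2500
  C_12 = −[(-0.05)(0.65) − (-0.40)(-0.35)] = 0.1725
  C_13 = (-0.05)(-0.35) − (0.60)(-0.35) = 0.2275
  C_21 = −[(-0.05)(0.65) − (-0.15)(-0.35)] = 0.0850
  C_22 = (0.90)(0.65) − (-0.15)(-0.35) = 0.5325
  C_23 = −[(0.90)(-0.35) − (-0.05)(-0.35)] = 0.3325
  C_31 = (-0.05)(-0.40) − (-0.15)(0.60) = 0.1100
  C_32 = −[(0.90)(-0.40) − (-0.15)(-0.05)] = 0.3675
  C_33 = (0.90)(0.60) − (-0.05)(-0.05) = 0.5375
det(I−A) = Σ_j (I−A)_1j·C_1j = (0.90)(0.2500) + (-0.05)(0.1725) + (-0.15)(0.2275) = 0.18225
adj(I−A) = Cᵀ =
  [ 0.2500   0.0850   0.1100]
  [ 0.1725   0.5325   0.3675]
  [ 0.2275   0.3325   0.5375]
(I − A)⁻¹ = adj(I−A) / det(I−A) ≈
  [   1.3717     0.4664     0.6036]
  [   0.9465     2.9218     2.0165]
  [   1.2483     1.8244     2.9492]
First solve x = (I − A)⁻¹ d = adj(I−A)·d / det(I−A); in particular x_2 = (0.1725·220 + 0.5325·190 + 0.3675·170) / 0.18225 = 201.60 / 0.18225 ≈ 1106.17284.
Intermediate flow from 2 to 2: z_22 = a_22 · x_2 = 0.40 × 201.60 / 0.18225 = 80.64 / 0.18225 ≈ 442.469.

z_22 = 442.469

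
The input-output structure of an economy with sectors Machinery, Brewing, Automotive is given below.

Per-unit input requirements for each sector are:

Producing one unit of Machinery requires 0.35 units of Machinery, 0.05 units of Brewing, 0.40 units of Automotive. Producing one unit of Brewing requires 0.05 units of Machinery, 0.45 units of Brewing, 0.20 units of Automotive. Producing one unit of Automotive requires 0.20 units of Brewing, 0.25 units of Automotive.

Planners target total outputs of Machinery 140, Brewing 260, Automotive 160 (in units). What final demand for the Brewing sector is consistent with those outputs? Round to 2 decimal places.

I − A =
  [   0.65    -0.05     0.00]
  [  -0.05     0.55    -0.20]
  [  -0.40    -0.20     0.75]
d = (I − A) x:
  d_1 = (+0.65)·140 + (-0.05)·260 + (+0.00)·160 = 78.00
  d_2 = (-0.05)·140 + (+0.55)·260 + (-0.20)·160 = 104.00
  d_3 = (-0.40)·140 + (-0.20)·260 + (+0.75)·160 = 12.00

d_2 = 104.00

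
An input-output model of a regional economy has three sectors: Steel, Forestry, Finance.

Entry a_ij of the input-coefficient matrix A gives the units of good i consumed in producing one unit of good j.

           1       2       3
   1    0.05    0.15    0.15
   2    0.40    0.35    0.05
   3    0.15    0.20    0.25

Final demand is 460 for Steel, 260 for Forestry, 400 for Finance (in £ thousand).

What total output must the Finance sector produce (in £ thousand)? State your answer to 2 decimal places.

x_3 = 944.93

I − A =
  [   0.95    -0.15    -0.15]
  [  -0.40     0.65    -0.05]
  [  -0.15    -0.20     0.75]
Cofactors of I−A, C_ij = (−1)^(i+j)·(minor ij) (rows/columns in the sector order above):
  C_11 = (0.65)(0.75) − (-0.05)(-0.20) = 0.4775
  C_12 = −[(-0.40)(0.75) − (-0.05)(-0.15)] = 0.3075
  C_13 = (-0.40)(-0.20) − (0.65)(-0.15) = 0.1775
  C_21 = −[(-0.15)(0.75) − (-0.15)(-0.20)] = 0.1425
  C_22 = (0.95)(0.75) − (-0.15)(-0.15) = 0.6900
  C_23 = −[(0.95)(-0.20) − (-0.15)(-0.15)] = 0.2125
  C_31 = (-0.15)(-0.05) − (-0.15)(0.65) = 0.1050
  C_32 = −[(0.95)(-0.05) − (-0.15)(-0.40)] = 0.1075
  C_33 = (0.95)(0.65) − (-0.15)(-0.40) = 0.5575
det(I−A) = Σ_j (I−A)_1j·C_1j = (0.95)(0.4775) + (-0.15)(0.3075) + (-0.15)(0.1775) = 0.380875
adj(I−A) = Cᵀ =
  [ 0.4775   0.1425   0.1050]
  [ 0.3075   0.6900   0.1075]
  [ 0.1775   0.2125   0.5575]
(I − A)⁻¹ = adj(I−A) / det(I−A) ≈
  [   1.2537     0.3741     0.2757]
  [   0.8074     1.8116     0.2822]
  [   0.4660     0.5579     1.4637]
x = (I − A)⁻¹ d = adj(I−A)·d / det(I−A), with det(I−A) = 0.380875:
  x_1 = (0.4775·460 + 0.1425·260 + 0.1050·400) / 0.380875 = 298.70 / 0.380875 ≈ 784.25
  x_2 = (0.3075·460 + 0.6900·260 + 0.1075·400) / 0.380875 = 363.85 / 0.380875 ≈ 955.30
  x_3 = (0.1775·460 + 0.2125·260 + 0.5575·400) / 0.380875 = 359.90 / 0.380875 ≈ 944.93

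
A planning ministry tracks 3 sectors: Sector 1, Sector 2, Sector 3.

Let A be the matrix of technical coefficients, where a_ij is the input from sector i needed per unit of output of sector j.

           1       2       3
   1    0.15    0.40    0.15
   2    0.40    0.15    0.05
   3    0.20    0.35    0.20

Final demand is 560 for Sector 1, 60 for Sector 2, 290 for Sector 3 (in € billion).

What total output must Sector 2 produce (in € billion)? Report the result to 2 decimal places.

I − A =
  [   0.85    -0.40    -0.15]
  [  -0.40     0.85    -0.05]
  [  -0.20    -0.35     0.80]
Cofactors of I−A, C_ij = (−1)^(i+j)·(minor ij) (rows/columns in the sector order above):
  C_11 = (0.85)(0.80) − (-0.05)(-0.35) = 0.6625
  C_12 = −[(-0.40)(0.80) − (-0.05)(-0.20)] = 0.3300
  C_13 = (-0.40)(-0.35) − (0.85)(-0.20) = 0.3100
  C_21 = −[(-0.40)(0.80) − (-0.15)(-0.35)] = 0.3725
  C_22 = (0.85)(0.80) − (-0.15)(-0.20) = 0.6500
  C_23 = −[(0.85)(-0.35) − (-0.40)(-0.20)] = 0.3775
  C_31 = (-0.40)(-0.05) − (-0.15)(0.85) = 0.1475
  C_32 = −[(0.85)(-0.05) − (-0.15)(-0.40)] = 0.1025
  C_33 = (0.85)(0.85) − (-0.40)(-0.40) = 0.5625
det(I−A) = Σ_j (I−A)_1j·C_1j = (0.85)(0.6625) + (-0.40)(0.3300) + (-0.15)(0.3100) = 0.384625
adj(I−A) = Cᵀ =
  [ 0.6625   0.3725   0.1475]
  [ 0.3300   0.6500   0.1025]
  [ 0.3100   0.3775   0.5625]
(I − A)⁻¹ = adj(I−A) / det(I−A) ≈
  [   1.7225     0.9685     0.3835]
  [   0.8580     1.6900     0.2665]
  [   0.8060     0.9815     1.4625]
x = (I − A)⁻¹ d = adj(I−A)·d / det(I−A), with det(I−A) = 0.384625:
  x_1 = (0.6625·560 + 0.3725·60 + 0.1475·290) / 0.384625 = 436.125 / 0.384625 ≈ 1133.90
  x_2 = (0.3300·560 + 0.6500·60 + 0.1025·290) / 0.384625 = 253.525 / 0.384625 ≈ 659.15
  x_3 = (0.3100·560 + 0.3775·60 + 0.5625·290) / 0.384625 = 359.375 / 0.384625 ≈ 934.35

x_2 = 659.15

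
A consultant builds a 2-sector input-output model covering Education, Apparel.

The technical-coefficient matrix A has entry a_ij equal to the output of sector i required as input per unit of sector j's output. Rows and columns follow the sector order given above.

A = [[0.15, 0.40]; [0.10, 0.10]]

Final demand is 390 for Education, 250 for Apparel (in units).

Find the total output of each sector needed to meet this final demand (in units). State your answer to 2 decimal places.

x_1 = 622.07, x_2 = 346.90

I − A =
  [   0.85    -0.40]
  [  -0.10     0.90]
det(I−A) = (0.85)(0.90) − (-0.40)(-0.10) = 0.7250
adj(I−A) = [[0.90, 0.40], [0.10, 0.85]]
(I − A)⁻¹ = adj(I−A) / det(I−A) ≈
  [   1.2414     0.5517]
  [   0.1379     1.1724]
x = (I − A)⁻¹ d = adj(I−A)·d / det(I−A), with det(I−A) = 0.7250:
  x_1 = (0.90·390 + 0.40·250) / 0.7250 = 451.00 / 0.7250 ≈ 622.07
  x_2 = (0.10·390 + 0.85·250) / 0.7250 = 251.50 / 0.7250 ≈ 346.90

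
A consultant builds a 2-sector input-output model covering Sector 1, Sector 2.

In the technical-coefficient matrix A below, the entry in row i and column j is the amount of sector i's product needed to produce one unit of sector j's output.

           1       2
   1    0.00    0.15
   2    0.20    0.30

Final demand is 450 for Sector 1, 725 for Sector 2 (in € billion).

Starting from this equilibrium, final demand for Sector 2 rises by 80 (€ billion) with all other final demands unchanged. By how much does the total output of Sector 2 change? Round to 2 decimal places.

Δx_2 = 119.40

I − A =
  [   1.00    -0.15]
  [  -0.20     0.70]
det(I−A) = (1.00)(0.70) − (-0.15)(-0.20) = 0.6700
adj(I−A) = [[0.70, 0.15], [0.20, 1.00]]
(I − A)⁻¹ = adj(I−A) / det(I−A) ≈
  [   1.0448     0.2239]
  [   0.2985     1.4925]
Δx = (I − A)⁻¹ Δd with Δd having +80 in the Sector 2 component and 0 elsewhere.
So Δx_2 = L_22 · (+80), where L_22 = adj(I−A)_22 / det(I−A) = 1.00 / 0.6700.
Δx_2 = 1.00 × (+80) / 0.6700 = 80.00 / 0.6700 ≈ 119.40.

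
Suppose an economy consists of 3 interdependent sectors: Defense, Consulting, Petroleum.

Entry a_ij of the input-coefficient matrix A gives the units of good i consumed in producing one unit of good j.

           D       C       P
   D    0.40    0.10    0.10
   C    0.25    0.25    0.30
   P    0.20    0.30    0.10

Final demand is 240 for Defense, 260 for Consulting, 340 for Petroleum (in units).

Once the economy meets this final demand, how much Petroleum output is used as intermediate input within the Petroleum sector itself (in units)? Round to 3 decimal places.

z_PP = 83.500

I − A =
  [   0.60    -0.10    -0.10]
  [  -0.25     0.75    -0.30]
  [  -0.20    -0.30     0.90]
Cofactors of I−A, C_ij = (−1)^(i+j)·(minor ij) (rows/columns in the sector order above):
  C_11 = (0.75)(0.90) − (-0.30)(-0.30) = 0.5850
  C_12 = −[(-0.25)(0.90) − (-0.30)(-0.20)] = 0.2850
  C_13 = (-0.25)(-0.30) − (0.75)(-0.20) = 0.2250
  C_21 = −[(-0.10)(0.90) − (-0.10)(-0.30)] = 0.1200
  C_22 = (0.60)(0.90) − (-0.10)(-0.20) = 0.5200
  C_23 = −[(0.60)(-0.30) − (-0.10)(-0.20)] = 0.2000
  C_31 = (-0.10)(-0.30) − (-0.10)(0.75) = 0.1050
  C_32 = −[(0.60)(-0.30) − (-0.10)(-0.25)] = 0.2050
  C_33 = (0.60)(0.75) − (-0.10)(-0.25) = 0.4250
det(I−A) = Σ_j (I−A)_1j·C_1j = (0.60)(0.5850) + (-0.10)(0.2850) + (-0.10)(0.2250) = 0.3000
adj(I−A) = Cᵀ =
  [ 0.5850   0.1200   0.1050]
  [ 0.2850   0.5200   0.2050]
  [ 0.2250   0.2000   0.4250]
(I − A)⁻¹ = adj(I−A) / det(I−A) ≈
  [   1.9500     0.4000     0.3500]
  [   0.9500     1.7333     0.6833]
  [   0.7500     0.6667     1.4167]
First solve x = (I − A)⁻¹ d = adj(I−A)·d / det(I−A); in particular x_P = (0.2250·240 + 0.2000·260 + 0.4250·340) / 0.3000 = 250.50 / 0.3000 = 835.00000.
Intermediate flow from P to P: z_PP = a_PP · x_P = 0.10 × 250.50 / 0.3000 = 25.05 / 0.3000 = 83.500.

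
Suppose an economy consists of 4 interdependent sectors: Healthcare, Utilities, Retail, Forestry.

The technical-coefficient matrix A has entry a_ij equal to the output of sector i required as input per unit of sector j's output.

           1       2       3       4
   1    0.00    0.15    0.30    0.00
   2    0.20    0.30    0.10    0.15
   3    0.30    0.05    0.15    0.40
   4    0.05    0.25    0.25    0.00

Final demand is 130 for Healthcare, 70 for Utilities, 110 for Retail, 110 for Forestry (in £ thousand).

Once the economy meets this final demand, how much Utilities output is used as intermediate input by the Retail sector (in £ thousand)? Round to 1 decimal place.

z_23 = 39.1

I − A =
  [   1.00    -0.15    -0.30     0.00]
  [  -0.20     0.70    -0.10    -0.15]
  [  -0.30    -0.05     0.85    -0.40]
  [  -0.05    -0.25    -0.25     1.00]
Compute the cofactors C_ij = (−1)^(i+j)·(3×3 minor ij) of I−A; the adjugate is their transpose:
adj(I−A) = Cᵀ =
  [ 0.476250   0.157500   0.219375   0.111375]
  [ 0.199625   0.654000   0.199750   0.178000]
  [ 0.243125   0.198000   0.631375   0.282250]
  [ 0.134500   0.220875   0.218750   0.494000]
det(I−A) = Σ_j (I−A)_1j·C_1j = (1.00)(0.476250) + (-0.15)(0.199625) + (-0.30)(0.243125) + (0.00)(0.134500) = 0.37336875
(I − A)⁻¹ = adj(I−A) / det(I−A) ≈
  [   1.2755     0.4218     0.5876     0.2983]
  [   0.5347     1.7516     0.5350     0.4767]
  [   0.6512     0.5303     1.6910     0.7560]
  [   0.3602     0.5916     0.5859     1.3231]
First solve x = (I − A)⁻¹ d = adj(I−A)·d / det(I−A); in particular x_3 = (0.243125·130 + 0.198000·70 + 0.631375·110 + 0.282250·110) / 0.37336875 = 145.965 / 0.37336875 ≈ 390.941.
Intermediate flow from 2 to 3: z_23 = a_23 · x_3 = 0.10 × 145.965 / 0.37336875 = 14.5965 / 0.37336875 ≈ 39.1.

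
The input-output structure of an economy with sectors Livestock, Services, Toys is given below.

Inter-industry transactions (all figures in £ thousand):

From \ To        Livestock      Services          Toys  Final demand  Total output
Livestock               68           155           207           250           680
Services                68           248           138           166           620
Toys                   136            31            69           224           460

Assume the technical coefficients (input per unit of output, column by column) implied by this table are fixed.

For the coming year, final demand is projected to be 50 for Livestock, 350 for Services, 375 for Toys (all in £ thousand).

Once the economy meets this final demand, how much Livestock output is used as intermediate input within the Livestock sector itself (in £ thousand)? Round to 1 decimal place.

Technical coefficients a_ij = z_ij / X_j:
  a_LL = 68/680 = 0.10, a_SL = 68/680 = 0.10, a_TL = 136/680 = 0.20
  a_LS = 155/620 = 0.25, a_SS = 248/620 = 0.40, a_TS = 31/620 = 0.05
  a_LT = 207/460 = 0.45, a_ST = 138/460 = 0.30, a_TT = 69/460 = 0.15
I − A =
  [   0.90    -0.25    -0.45]
  [  -0.10     0.60    -0.30]
  [  -0.20    -0.05     0.85]
Cofactors of I−A, C_ij = (−1)^(i+j)·(minor ij) (rows/columns in the sector order above):
  C_11 = (0.60)(0.85) − (-0.30)(-0.05) = 0.4950
  C_12 = −[(-0.10)(0.85) − (-0.30)(-0.20)] = 0.1450
  C_13 = (-0.10)(-0.05) − (0.60)(-0.20) = 0.1250
  C_21 = −[(-0.25)(0.85) − (-0.45)(-0.05)] = 0.2350
  C_22 = (0.90)(0.85) − (-0.45)(-0.20) = 0.6750
  C_23 = −[(0.90)(-0.05) − (-0.25)(-0.20)] = 0.0950
  C_31 = (-0.25)(-0.30) − (-0.45)(0.60) = 0.3450
  C_32 = −[(0.90)(-0.30) − (-0.45)(-0.10)] = 0.3150
  C_33 = (0.90)(0.60) − (-0.25)(-0.10) = 0.5150
det(I−A) = Σ_j (I−A)_1j·C_1j = (0.90)(0.4950) + (-0.25)(0.1450) + (-0.45)(0.1250) = 0.3530
adj(I−A) = Cᵀ =
  [ 0.4950   0.2350   0.3450]
  [ 0.1450   0.6750   0.3150]
  [ 0.1250   0.0950   0.5150]
(I − A)⁻¹ = adj(I−A) / det(I−A) ≈
  [   1.4023     0.6657     0.9773]
  [   0.4108     1.9122     0.8924]
  [   0.3541     0.2691     1.4589]
First solve x = (I − A)⁻¹ d = adj(I−A)·d / det(I−A); in particular x_L = (0.4950·50 + 0.2350·350 + 0.3450·375) / 0.3530 = 236.375 / 0.3530 ≈ 669.618.
Intermediate flow from L to L: z_LL = a_LL · x_L = 0.10 × 236.375 / 0.3530 = 23.6375 / 0.3530 ≈ 67.0.

z_LL = 67.0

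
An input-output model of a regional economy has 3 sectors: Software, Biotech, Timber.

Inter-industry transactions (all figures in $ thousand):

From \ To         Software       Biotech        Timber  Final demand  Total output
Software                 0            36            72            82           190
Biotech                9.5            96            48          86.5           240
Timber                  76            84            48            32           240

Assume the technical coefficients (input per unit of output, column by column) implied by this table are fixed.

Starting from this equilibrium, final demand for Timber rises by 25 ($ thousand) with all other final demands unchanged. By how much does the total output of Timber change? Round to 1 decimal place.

Technical coefficients a_ij = z_ij / X_j:
  a_11 = 0/190 = 0.00, a_21 = 9.5/190 = 0.05, a_31 = 76/190 = 0.40
  a_12 = 36/240 = 0.15, a_22 = 96/240 = 0.40, a_32 = 84/240 = 0.35
  a_13 = 72/240 = 0.30, a_23 = 48/240 = 0.20, a_33 = 48/240 = 0.20
I − A =
  [   1.00    -0.15    -0.30]
  [  -0.05     0.60    -0.20]
  [  -0.40    -0.35     0.80]
Cofactors of I−A, C_ij = (−1)^(i+j)·(minor ij) (rows/columns in the sector order above):
  C_11 = (0.60)(0.80) − (-0.20)(-0.35) = 0.4100
  C_12 = −[(-0.05)(0.80) − (-0.20)(-0.40)] = 0.1200
  C_13 = (-0.05)(-0.35) − (0.60)(-0.40) = 0.2575
  C_21 = −[(-0.15)(0.80) − (-0.30)(-0.35)] = 0.2250
  C_22 = (1.00)(0.80) − (-0.30)(-0.40) = 0.6800
  C_23 = −[(1.00)(-0.35) − (-0.15)(-0.40)] = 0.4100
  C_31 = (-0.15)(-0.20) − (-0.30)(0.60) = 0.2100
  C_32 = −[(1.00)(-0.20) − (-0.30)(-0.05)] = 0.2150
  C_33 = (1.00)(0.60) − (-0.15)(-0.05) = 0.5925
det(I−A) = Σ_j (I−A)_1j·C_1j = (1.00)(0.4100) + (-0.15)(0.1200) + (-0.30)(0.2575) = 0.31475
adj(I−A) = Cᵀ =
  [ 0.4100   0.2250   0.2100]
  [ 0.1200   0.6800   0.2150]
  [ 0.2575   0.4100   0.5925]
(I − A)⁻¹ = adj(I−A) / det(I−A) ≈
  [   1.3026     0.7149     0.6672]
  [   0.3813     2.1604     0.6831]
  [   0.8181     1.3026     1.8824]
Δx = (I − A)⁻¹ Δd with Δd having +25 in the Timber component and 0 elsewhere.
So Δx_3 = L_33 · (+25), where L_33 = adj(I−A)_33 / det(I−A) = 0.5925 / 0.31475.
Δx_3 = 0.5925 × (+25) / 0.31475 = 14.8125 / 0.31475 ≈ 47.1.

Δx_3 = 47.1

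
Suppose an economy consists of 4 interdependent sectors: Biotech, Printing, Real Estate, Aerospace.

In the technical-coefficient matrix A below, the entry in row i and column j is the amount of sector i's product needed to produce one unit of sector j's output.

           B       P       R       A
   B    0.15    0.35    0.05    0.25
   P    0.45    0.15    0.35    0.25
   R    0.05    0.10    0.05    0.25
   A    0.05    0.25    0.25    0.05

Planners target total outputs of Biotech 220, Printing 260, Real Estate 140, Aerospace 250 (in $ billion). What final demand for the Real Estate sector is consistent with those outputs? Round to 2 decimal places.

d_R = 33.50

I − A =
  [   0.85    -0.35    -0.05    -0.25]
  [  -0.45     0.85    -0.35    -0.25]
  [  -0.05    -0.10     0.95    -0.25]
  [  -0.05    -0.25    -0.25     0.95]
d = (I − A) x:
  d_B = (+0.85)·220 + (-0.35)·260 + (-0.05)·140 + (-0.25)·250 = 26.50
  d_P = (-0.45)·220 + (+0.85)·260 + (-0.35)·140 + (-0.25)·250 = 10.50
  d_R = (-0.05)·220 + (-0.10)·260 + (+0.95)·140 + (-0.25)·250 = 33.50
  d_A = (-0.05)·220 + (-0.25)·260 + (-0.25)·140 + (+0.95)·250 = 126.50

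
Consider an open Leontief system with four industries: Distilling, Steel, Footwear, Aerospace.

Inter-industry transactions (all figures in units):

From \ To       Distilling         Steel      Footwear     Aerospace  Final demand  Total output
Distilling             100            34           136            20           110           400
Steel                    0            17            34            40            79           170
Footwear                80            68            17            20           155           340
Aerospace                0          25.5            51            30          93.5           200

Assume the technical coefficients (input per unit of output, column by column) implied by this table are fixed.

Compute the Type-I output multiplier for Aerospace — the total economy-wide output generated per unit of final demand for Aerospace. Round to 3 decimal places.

Technical coefficients a_ij = z_ij / X_j:
  a_11 = 100/400 = 0.25, a_21 = 0/400 = 0.00, a_31 = 80/400 = 0.20, a_41 = 0/400 = 0.00
  a_12 = 34/170 = 0.20, a_22 = 17/170 = 0.10, a_32 = 68/170 = 0.40, a_42 = 25.5/170 = 0.15
  a_13 = 136/340 = 0.40, a_23 = 34/340 = 0.10, a_33 = 17/340 = 0.05, a_43 = 51/340 = 0.15
  a_14 = 20/200 = 0.10, a_24 = 40/200 = 0.20, a_34 = 20/200 = 0.10, a_44 = 30/200 = 0.15
I − A =
  [   0.75    -0.20    -0.40    -0.10]
  [   0.00     0.90    -0.10    -0.20]
  [  -0.20    -0.40     0.95    -0.10]
  [   0.00    -0.15    -0.15     0.85]
Compute the cofactors C_ij = (−1)^(i+j)·(3×3 minor ij) of I−A; the adjugate is their transpose:
adj(I−A) = Cᵀ =
  [ 0.637250   0.320750   0.332000   0.189500]
  [ 0.023000   0.523375   0.086250   0.136000]
  [ 0.147000   0.303250   0.551250   0.153500]
  [ 0.030000   0.145875   0.112500   0.535250]
det(I−A) = Σ_j (I−A)_1j·C_1j = (0.75)(0.637250) + (-0.20)(0.023000) + (-0.40)(0.147000) + (-0.10)(0.030000) = 0.4115375
(I − A)⁻¹ = adj(I−A) / det(I−A) ≈
  [   1.5485     0.7794     0.8067     0.4605]
  [   0.0559     1.2718     0.2096     0.3305]
  [   0.3572     0.7369     1.3395     0.3730]
  [   0.0729     0.3545     0.2734     1.3006]
The output multiplier for sector j is the column-j sum of the Leontief inverse (I − A)⁻¹ = adj(I−A) / det(I−A).
Column 4 of adj(I−A): (0.189500, 0.136000, 0.153500, 0.535250); det(I−A) = 0.4115375.
m_4 = (0.189500 + 0.136000 + 0.153500 + 0.535250) / 0.4115375 = 1.01425 / 0.4115375 ≈ 2.465.

m_4 = 2.465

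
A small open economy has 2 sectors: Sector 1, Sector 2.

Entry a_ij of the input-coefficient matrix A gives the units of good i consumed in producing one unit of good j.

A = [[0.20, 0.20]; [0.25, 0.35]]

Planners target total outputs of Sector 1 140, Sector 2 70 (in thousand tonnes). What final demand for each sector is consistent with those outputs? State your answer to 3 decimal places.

I − A =
  [   0.80    -0.20]
  [  -0.25     0.65]
d = (I − A) x:
  d_1 = (+0.80)·140 + (-0.20)·70 = 98.000
  d_2 = (-0.25)·140 + (+0.65)·70 = 10.500

d_1 = 98.000, d_2 = 10.500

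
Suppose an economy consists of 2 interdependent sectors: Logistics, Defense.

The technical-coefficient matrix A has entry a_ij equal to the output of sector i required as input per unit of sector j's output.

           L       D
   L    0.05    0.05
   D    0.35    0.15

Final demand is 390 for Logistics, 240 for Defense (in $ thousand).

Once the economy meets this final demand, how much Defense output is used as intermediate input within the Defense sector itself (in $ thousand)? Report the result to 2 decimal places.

z_DD = 69.21

I − A =
  [   0.95    -0.05]
  [  -0.35     0.85]
det(I−A) = (0.95)(0.85) − (-0.05)(-0.35) = 0.7900
adj(I−A) = [[0.85, 0.05], [0.35, 0.95]]
(I − A)⁻¹ = adj(I−A) / det(I−A) ≈
  [   1.0759     0.0633]
  [   0.4430     1.2025]
First solve x = (I − A)⁻¹ d = adj(I−A)·d / det(I−A); in particular x_D = (0.35·390 + 0.95·240) / 0.7900 = 364.50 / 0.7900 ≈ 461.3924.
Intermediate flow from D to D: z_DD = a_DD · x_D = 0.15 × 364.50 / 0.7900 = 54.675 / 0.7900 ≈ 69.21.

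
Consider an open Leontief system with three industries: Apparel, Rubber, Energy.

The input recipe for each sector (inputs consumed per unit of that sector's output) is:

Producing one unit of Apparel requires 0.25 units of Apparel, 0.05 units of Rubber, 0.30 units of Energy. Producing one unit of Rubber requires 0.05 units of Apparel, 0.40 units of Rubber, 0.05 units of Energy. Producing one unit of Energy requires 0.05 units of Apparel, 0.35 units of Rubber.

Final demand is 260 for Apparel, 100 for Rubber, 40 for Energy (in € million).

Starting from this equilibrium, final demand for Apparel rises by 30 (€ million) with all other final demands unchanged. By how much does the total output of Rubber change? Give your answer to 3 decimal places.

I − A =
  [   0.75    -0.05    -0.05]
  [  -0.05     0.60    -0.35]
  [  -0.30    -0.05     1.00]
Cofactors of I−A, C_ij = (−1)^(i+j)·(minor ij) (rows/columns in the sector order above):
  C_11 = (0.60)(1.00) − (-0.35)(-0.05) = 0.5825
  C_12 = −[(-0.05)(1.00) − (-0.35)(-0.30)] = 0.1550
  C_13 = (-0.05)(-0.05) − (0.60)(-0.30) = 0.1825
  C_21 = −[(-0.05)(1.00) − (-0.05)(-0.05)] = 0.0525
  C_22 = (0.75)(1.00) − (-0.05)(-0.30) = 0.7350
  C_23 = −[(0.75)(-0.05) − (-0.05)(-0.30)] = 0.0525
  C_31 = (-0.05)(-0.35) − (-0.05)(0.60) = 0.0475
  C_32 = −[(0.75)(-0.35) − (-0.05)(-0.05)] = 0.2650
  C_33 = (0.75)(0.60) − (-0.05)(-0.05) = 0.4475
det(I−A) = Σ_j (I−A)_1j·C_1j = (0.75)(0.5825) + (-0.05)(0.1550) + (-0.05)(0.1825) = 0.4200
adj(I−A) = Cᵀ =
  [ 0.5825   0.0525   0.0475]
  [ 0.1550   0.7350   0.2650]
  [ 0.1825   0.0525   0.4475]
(I − A)⁻¹ = adj(I−A) / det(I−A) ≈
  [   1.3869     0.1250     0.1131]
  [   0.3690     1.7500     0.6310]
  [   0.4345     0.1250     1.0655]
Δx = (I − A)⁻¹ Δd with Δd having +30 in the Apparel component and 0 elsewhere.
So Δx_R = L_RA · (+30), where L_RA = adj(I−A)_RA / det(I−A) = 0.1550 / 0.4200.
Δx_R = 0.1550 × (+30) / 0.4200 = 4.65 / 0.4200 ≈ 11.071.

Δx_R = 11.071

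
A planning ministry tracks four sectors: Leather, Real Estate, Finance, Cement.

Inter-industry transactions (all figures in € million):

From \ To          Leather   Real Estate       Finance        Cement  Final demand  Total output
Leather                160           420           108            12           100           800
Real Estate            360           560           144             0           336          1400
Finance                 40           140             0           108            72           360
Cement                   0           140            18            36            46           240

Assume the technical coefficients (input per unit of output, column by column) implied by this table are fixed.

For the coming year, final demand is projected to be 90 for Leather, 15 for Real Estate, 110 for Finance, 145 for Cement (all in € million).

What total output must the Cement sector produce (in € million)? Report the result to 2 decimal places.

Technical coefficients a_ij = z_ij / X_j:
  a_11 = 160/800 = 0.20, a_21 = 360/800 = 0.45, a_31 = 40/800 = 0.05, a_41 = 0/800 = 0.00
  a_12 = 420/1400 = 0.30, a_22 = 560/1400 = 0.40, a_32 = 140/1400 = 0.10, a_42 = 140/1400 = 0.10
  a_13 = 108/360 = 0.30, a_23 = 144/360 = 0.40, a_33 = 0/360 = 0.00, a_43 = 18/360 = 0.05
  a_14 = 12/240 = 0.05, a_24 = 0/240 = 0.00, a_34 = 108/240 = 0.45, a_44 = 36/240 = 0.15
I − A =
  [   0.80    -0.30    -0.30    -0.05]
  [  -0.45     0.60    -0.40     0.00]
  [  -0.05    -0.10     1.00    -0.45]
  [   0.00    -0.10    -0.05     0.85]
Compute the cofactors C_ij = (−1)^(i+j)·(3×3 minor ij) of I−A; the adjugate is their transpose:
adj(I−A) = Cᵀ =
  [ 0.444500   0.292500   0.258500   0.163000]
  [ 0.389375   0.649125   0.387875   0.228250]
  [ 0.084000   0.117000   0.291000   0.159000]
  [ 0.050750   0.083250   0.062750   0.284500]
det(I−A) = Σ_j (I−A)_1j·C_1j = (0.80)(0.444500) + (-0.30)(0.389375) + (-0.30)(0.084000) + (-0.05)(0.050750) = 0.21105
(I − A)⁻¹ = adj(I−A) / det(I−A) ≈
  [   2.1061     1.3859     1.2248     0.7723]
  [   1.8449     3.0757     1.8378     1.0815]
  [   0.3980     0.5544     1.3788     0.7534]
  [   0.2405     0.3945     0.2973     1.3480]
x = (I − A)⁻¹ d = adj(I−A)·d / det(I−A), with det(I−A) = 0.21105:
  x_1 = (0.444500·90 + 0.292500·15 + 0.258500·110 + 0.163000·145) / 0.21105 = 96.4625 / 0.21105 ≈ 457.06
  x_2 = (0.389375·90 + 0.649125·15 + 0.387875·110 + 0.228250·145) / 0.21105 = 120.543125 / 0.21105 ≈ 571.16
  x_3 = (0.084000·90 + 0.117000·15 + 0.291000·110 + 0.159000·145) / 0.21105 = 64.38 / 0.21105 ≈ 305.05
  x_4 = (0.050750·90 + 0.083250·15 + 0.062750·110 + 0.284500·145) / 0.21105 = 53.97125 / 0.21105 ≈ 255.73

x_4 = 255.73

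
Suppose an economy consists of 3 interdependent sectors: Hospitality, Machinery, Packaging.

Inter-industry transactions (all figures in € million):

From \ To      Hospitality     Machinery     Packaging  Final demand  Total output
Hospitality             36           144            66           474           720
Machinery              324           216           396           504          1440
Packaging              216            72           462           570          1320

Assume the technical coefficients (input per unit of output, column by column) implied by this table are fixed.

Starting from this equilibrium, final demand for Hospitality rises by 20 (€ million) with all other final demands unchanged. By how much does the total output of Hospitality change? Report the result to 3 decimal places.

Technical coefficients a_ij = z_ij / X_j:
  a_11 = 36/720 = 0.05, a_21 = 324/720 = 0.45, a_31 = 216/720 = 0.30
  a_12 = 144/1440 = 0.10, a_22 = 216/1440 = 0.15, a_32 = 72/1440 = 0.05
  a_13 = 66/1320 = 0.05, a_23 = 396/1320 = 0.30, a_33 = 462/1320 = 0.35
I − A =
  [   0.95    -0.10    -0.05]
  [  -0.45     0.85    -0.30]
  [  -0.30    -0.05     0.65]
Cofactors of I−A, C_ij = (−1)^(i+j)·(minor ij) (rows/columns in the sector order above):
  C_11 = (0.85)(0.65) − (-0.30)(-0.05) = 0.5375
  C_12 = −[(-0.45)(0.65) − (-0.30)(-0.30)] = 0.3825
  C_13 = (-0.45)(-0.05) − (0.85)(-0.30) = 0.2775
  C_21 = −[(-0.10)(0.65) − (-0.05)(-0.05)] = 0.0675
  C_22 = (0.95)(0.65) − (-0.05)(-0.30) = 0.6025
  C_23 = −[(0.95)(-0.05) − (-0.10)(-0.30)] = 0.0775
  C_31 = (-0.10)(-0.30) − (-0.05)(0.85) = 0.0725
  C_32 = −[(0.95)(-0.30) − (-0.05)(-0.45)] = 0.3075
  C_33 = (0.95)(0.85) − (-0.10)(-0.45) = 0.7625
det(I−A) = Σ_j (I−A)_1j·C_1j = (0.95)(0.5375) + (-0.10)(0.3825) + (-0.05)(0.2775) = 0.4585
adj(I−A) = Cᵀ =
  [ 0.5375   0.0675   0.0725]
  [ 0.3825   0.6025   0.3075]
  [ 0.2775   0.0775   0.7625]
(I − A)⁻¹ = adj(I−A) / det(I−A) ≈
  [   1.1723     0.1472     0.1581]
  [   0.8342     1.3141     0.6707]
  [   0.6052     0.1690     1.6630]
Δx = (I − A)⁻¹ Δd with Δd having +20 in the Hospitality component and 0 elsewhere.
So Δx_1 = L_11 · (+20), where L_11 = adj(I−A)_11 / det(I−A) = 0.5375 / 0.4585.
Δx_1 = 0.5375 × (+20) / 0.4585 = 10.75 / 0.4585 ≈ 23.446.

Δx_1 = 23.446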